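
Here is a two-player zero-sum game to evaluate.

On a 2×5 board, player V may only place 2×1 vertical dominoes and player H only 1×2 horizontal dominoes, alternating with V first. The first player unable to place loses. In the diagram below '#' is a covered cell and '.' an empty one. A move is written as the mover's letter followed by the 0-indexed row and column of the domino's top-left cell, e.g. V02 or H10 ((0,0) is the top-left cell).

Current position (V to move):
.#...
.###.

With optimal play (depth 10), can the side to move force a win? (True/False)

[.#.../.###.] V move#1: V00:-1/##.../####., V04:+1/.#..#/.####*
[.#..#/.####] H move#2: H02:-1/.####/.####*
[.####/.####] V move#3: V00:+1/#####/#####*
[#####/#####] end (terminal -1, H#4); searched .#.../.###. to 10

V winning at [.#.../.###.]: True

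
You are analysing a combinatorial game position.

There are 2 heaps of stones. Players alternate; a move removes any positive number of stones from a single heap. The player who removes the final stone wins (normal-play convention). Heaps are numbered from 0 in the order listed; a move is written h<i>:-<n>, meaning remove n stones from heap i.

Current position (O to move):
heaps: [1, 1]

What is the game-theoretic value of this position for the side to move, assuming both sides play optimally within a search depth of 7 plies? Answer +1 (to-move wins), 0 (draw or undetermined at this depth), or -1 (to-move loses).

[(1,1)] O move#1: h0:-1:-1/(0,1)*, h1:-1:-1/(1,0)
[(0,1)] X move#2: h1:-1:+1/(0,0)*
[(0,0)] end (terminal -1, O#3); searched (1,1) to 7

value((1,1), O) = -1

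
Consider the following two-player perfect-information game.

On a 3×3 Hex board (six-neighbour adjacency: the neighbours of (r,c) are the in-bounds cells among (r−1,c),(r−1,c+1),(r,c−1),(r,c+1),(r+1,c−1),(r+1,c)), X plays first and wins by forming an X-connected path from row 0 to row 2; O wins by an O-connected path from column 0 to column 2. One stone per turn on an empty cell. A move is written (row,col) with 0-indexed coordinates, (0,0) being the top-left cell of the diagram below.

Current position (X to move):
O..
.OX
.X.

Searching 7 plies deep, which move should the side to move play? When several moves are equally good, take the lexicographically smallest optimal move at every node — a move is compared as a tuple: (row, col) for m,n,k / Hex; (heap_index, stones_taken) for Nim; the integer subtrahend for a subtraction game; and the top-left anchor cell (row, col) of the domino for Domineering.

[O../.OX/.X.] X move#1: (0,1):-1/OX./.OX/.X., (0,2):+1/O.X/.OX/.X.*, (1,0):-1/O../XOX/.X., (2,0):-1/O../.OX/XX., (2,2):-1/O../.OX/.XX
[O.X/.OX/.X.] end (terminal -1, O#2); searched O../.OX/.X. to 7

X's best at [O../.OX/.X.]: (0,2)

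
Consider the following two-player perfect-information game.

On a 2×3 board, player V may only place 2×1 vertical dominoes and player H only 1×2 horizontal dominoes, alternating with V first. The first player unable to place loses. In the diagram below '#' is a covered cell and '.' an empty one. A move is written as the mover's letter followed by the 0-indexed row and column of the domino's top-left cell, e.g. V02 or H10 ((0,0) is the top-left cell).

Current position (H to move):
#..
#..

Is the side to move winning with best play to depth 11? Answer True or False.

H winning at [#../#..]: True

p1 H@[#../#..]: H01[###/#..]+1* H11[#../###]+1
p2 V@[###/#..] terminal -1; root [#../#..] d11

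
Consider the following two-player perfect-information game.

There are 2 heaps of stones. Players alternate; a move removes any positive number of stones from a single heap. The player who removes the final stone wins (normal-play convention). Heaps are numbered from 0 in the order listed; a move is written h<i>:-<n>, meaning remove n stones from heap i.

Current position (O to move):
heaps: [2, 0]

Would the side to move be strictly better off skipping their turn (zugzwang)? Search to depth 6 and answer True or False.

zugzwang((2,0), O) = False

ply 1, O at (2,0) | h0:-1=-1→(1,0); h0:-2=+1→(0,0)*
ply 2: (0,0) is terminal -1 (X); from (2,0) depth 6
pass branch (X moves first from the same position):
  | ply 1, X at (2,0) | h0:-1=-1→(1,0); h0:-2=+1→(0,0)*
  | ply 2: (0,0) is terminal -1 (O); from (2,0) depth 6
O moving scores +1; O passing scores -1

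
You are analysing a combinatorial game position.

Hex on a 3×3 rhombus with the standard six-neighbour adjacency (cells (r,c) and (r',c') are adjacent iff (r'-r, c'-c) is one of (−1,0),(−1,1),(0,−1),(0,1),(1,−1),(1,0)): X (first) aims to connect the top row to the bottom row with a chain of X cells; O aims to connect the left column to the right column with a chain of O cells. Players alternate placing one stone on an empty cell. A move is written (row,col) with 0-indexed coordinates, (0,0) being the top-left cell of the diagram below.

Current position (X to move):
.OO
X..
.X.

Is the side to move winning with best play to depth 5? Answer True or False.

X winning at [.OO/X../.X.]: True

p1 X@[.OO/X../.X.]: (0,0)[XOO/X../.X.]+1* (1,1)[.OO/XX./.X.]-1 (1,2)[.OO/X.X/.X.]-1 (2,0)[.OO/X../XX.]-1 (2,2)[.OO/X../.XX]-1
p2 O@[XOO/X../.X.]: (1,1)[XOO/XO./.X.]-1* (1,2)[XOO/X.O/.X.]-1 (2,0)[XOO/X../OX.]-1 (2,2)[XOO/X../.XO]-1
p3 X@[XOO/XO./.X.]: (1,2)[XOO/XOX/.X.]-1 (2,0)[XOO/XO./XX.]+1* (2,2)[XOO/XO./.XX]-1
p4 O@[XOO/XO./XX.] terminal -1; root [.OO/X../.X.] d5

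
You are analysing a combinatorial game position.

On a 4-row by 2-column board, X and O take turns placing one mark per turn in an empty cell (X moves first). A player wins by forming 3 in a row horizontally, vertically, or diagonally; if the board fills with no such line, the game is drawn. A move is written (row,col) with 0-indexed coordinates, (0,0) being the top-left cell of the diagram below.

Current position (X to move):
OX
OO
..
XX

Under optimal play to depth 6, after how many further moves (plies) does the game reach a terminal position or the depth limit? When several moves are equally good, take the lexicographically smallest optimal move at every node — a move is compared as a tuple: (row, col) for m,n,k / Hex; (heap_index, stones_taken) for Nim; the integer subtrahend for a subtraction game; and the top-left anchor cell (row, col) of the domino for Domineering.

PV length from [OX/OO/../XX]: 2 plies

[OX/OO/../XX] X move#1: (2,0):+0/OX/OO/X./XX*, (2,1):-1/OX/OO/.X/XX
[OX/OO/X./XX] O move#2: (2,1):+0/OX/OO/XO/XX*
[OX/OO/XO/XX] end (terminal +0, X#3); searched OX/OO/../XX to 6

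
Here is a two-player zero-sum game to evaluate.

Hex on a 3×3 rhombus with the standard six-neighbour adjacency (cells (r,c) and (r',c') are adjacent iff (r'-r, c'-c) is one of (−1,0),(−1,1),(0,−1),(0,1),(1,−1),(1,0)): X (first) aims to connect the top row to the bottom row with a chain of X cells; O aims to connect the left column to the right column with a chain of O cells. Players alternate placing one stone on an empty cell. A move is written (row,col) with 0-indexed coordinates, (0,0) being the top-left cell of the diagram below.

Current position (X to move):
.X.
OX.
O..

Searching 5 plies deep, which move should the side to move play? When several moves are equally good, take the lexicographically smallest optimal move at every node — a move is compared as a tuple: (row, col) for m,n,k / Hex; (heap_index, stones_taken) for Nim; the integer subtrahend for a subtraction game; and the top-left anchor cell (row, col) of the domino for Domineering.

X's best at [.X./OX./O..]: (1,2)

p1 X@[.X./OX./O..]: (0,0)[XX./OX./O..]-1 (0,2)[.XX/OX./O..]-1 (1,2)[.X./OXX/O..]+1* (2,1)[.X./OX./OX.]+1 (2,2)[.X./OX./O.X]+1
p2 O@[.X./OXX/O..]: (0,0)[OX./OXX/O..]-1* (0,2)[.XO/OXX/O..]-1 (2,1)[.X./OXX/OO.]-1 (2,2)[.X./OXX/O.O]-1
p3 X@[OX./OXX/O..]: (0,2)[OXX/OXX/O..]+1* (2,1)[OX./OXX/OX.]+1 (2,2)[OX./OXX/O.X]+1
p4 O@[OXX/OXX/O..]: (2,1)[OXX/OXX/OO.]-1* (2,2)[OXX/OXX/O.O]-1
p5 X@[OXX/OXX/OO.]: (2,2)[OXX/OXX/OOX]+1*
p6 O@[OXX/OXX/OOX] terminal -1; root [.X./OX./O..] d5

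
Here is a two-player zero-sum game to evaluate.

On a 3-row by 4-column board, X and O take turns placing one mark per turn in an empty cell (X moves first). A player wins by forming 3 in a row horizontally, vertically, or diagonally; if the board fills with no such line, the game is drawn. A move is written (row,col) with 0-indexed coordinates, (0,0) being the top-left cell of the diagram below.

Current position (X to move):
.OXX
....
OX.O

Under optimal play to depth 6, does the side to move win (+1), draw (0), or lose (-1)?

ply 1, X at .OXX/..../OX.O | (0,0)=-1→XOXX/..../OX.O; (1,0)=-1→.OXX/X.../OX.O; (1,1)=-1→.OXX/.X../OX.O; (1,2)=+1→.OXX/..X./OX.O*; (1,3)=-1→.OXX/...X/OX.O; (2,2)=-1→.OXX/..../OXXO
ply 2: .OXX/..X./OX.O is terminal -1 (O); from .OXX/..../OX.O depth 6

value(.OXX/..../OX.O, X) = +1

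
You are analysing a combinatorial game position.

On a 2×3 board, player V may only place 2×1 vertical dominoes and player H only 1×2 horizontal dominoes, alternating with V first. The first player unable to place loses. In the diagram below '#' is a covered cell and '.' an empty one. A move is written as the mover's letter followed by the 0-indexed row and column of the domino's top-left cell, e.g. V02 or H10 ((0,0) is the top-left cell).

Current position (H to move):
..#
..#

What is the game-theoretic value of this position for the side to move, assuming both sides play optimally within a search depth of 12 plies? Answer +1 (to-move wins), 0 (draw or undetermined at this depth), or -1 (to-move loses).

value(..#/..#, H) = +1

p1 H@[..#/..#]: H00[###/..#]+1* H10[..#/###]+1
p2 V@[###/..#] terminal -1; root [..#/..#] d12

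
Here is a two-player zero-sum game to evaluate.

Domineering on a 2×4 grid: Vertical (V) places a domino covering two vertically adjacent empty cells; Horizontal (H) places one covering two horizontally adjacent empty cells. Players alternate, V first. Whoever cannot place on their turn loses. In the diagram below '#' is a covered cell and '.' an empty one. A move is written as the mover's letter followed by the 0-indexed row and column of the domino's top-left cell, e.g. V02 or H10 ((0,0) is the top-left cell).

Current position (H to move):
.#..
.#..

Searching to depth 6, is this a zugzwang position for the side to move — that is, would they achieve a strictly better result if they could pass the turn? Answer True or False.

zugzwang(.#../.#.., H) = False

[.#../.#..] H move#1: H02:+1/.###/.#..*, H12:+1/.#../.###
[.###/.#..] V move#2: V00:-1/####/##..*
[####/##..] H move#3: H12:+1/####/####*
[####/####] end (terminal -1, V#4); searched .#../.#.. to 6
suppose H passes — search the same position with V to move:
pass> [.#../.#..] V move#1: V00:-1/##../##.., V02:+1/.##./.##.*, V03:+1/.#.#/.#.#
pass> [.##./.##.] end (terminal -1, H#2); searched .#../.#.. to 6
for H: play +1, pass -1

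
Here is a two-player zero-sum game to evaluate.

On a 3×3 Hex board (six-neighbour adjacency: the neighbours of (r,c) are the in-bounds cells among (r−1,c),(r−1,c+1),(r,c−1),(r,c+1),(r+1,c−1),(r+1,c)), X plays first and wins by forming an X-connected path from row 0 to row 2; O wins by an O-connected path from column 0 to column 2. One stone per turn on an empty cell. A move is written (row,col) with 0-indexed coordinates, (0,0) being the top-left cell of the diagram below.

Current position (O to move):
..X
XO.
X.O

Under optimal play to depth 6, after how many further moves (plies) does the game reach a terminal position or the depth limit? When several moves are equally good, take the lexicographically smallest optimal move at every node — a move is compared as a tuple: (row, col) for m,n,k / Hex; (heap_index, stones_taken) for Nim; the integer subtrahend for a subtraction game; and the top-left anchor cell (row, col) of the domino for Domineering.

ply 1, O at ..X/XO./X.O | (0,0)=-1→O.X/XO./X.O*; (0,1)=-1→.OX/XO./X.O; (1,2)=-1→..X/XOO/X.O; (2,1)=-1→..X/XO./XOO
ply 2, X at O.X/XO./X.O | (0,1)=+1→OXX/XO./X.O*; (1,2)=+1→O.X/XOX/X.O; (2,1)=+1→O.X/XO./XXO
ply 3: OXX/XO./X.O is terminal -1 (O); from ..X/XO./X.O depth 6

PV length from [..X/XO./X.O]: 2 plies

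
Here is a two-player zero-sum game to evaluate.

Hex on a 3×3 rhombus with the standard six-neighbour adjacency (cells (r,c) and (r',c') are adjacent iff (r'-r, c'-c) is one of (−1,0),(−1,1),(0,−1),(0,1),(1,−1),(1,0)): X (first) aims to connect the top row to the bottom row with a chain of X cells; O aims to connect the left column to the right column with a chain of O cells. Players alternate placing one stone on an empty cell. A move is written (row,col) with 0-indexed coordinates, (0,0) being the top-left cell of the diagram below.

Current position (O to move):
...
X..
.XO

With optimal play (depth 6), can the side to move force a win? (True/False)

ply 1, O at .../X../.XO | (0,0)=-1→O../X../.XO*; (0,1)=-1→.O./X../.XO; (0,2)=-1→..O/X../.XO; (1,1)=-1→.../XO./.XO; (1,2)=-1→.../X.O/.XO; (2,0)=-1→.../X../OXO
ply 2, X at O../X../.XO | (0,1)=+1→OX./X../.XO*; (0,2)=+1→O.X/X../.XO; (1,1)=+1→O../XX./.XO; (1,2)=+1→O../X.X/.XO; (2,0)=+1→O../X../XXO
ply 3, O at OX./X../.XO | (0,2)=-1→OXO/X../.XO*; (1,1)=-1→OX./XO./.XO; (1,2)=-1→OX./X.O/.XO; (2,0)=-1→OX./X../OXO
ply 4, X at OXO/X../.XO | (1,1)=+1→OXO/XX./.XO*; (1,2)=+1→OXO/X.X/.XO; (2,0)=+1→OXO/X../XXO
ply 5: OXO/XX./.XO is terminal -1 (O); from .../X../.XO depth 6

O winning at [.../X../.XO]: False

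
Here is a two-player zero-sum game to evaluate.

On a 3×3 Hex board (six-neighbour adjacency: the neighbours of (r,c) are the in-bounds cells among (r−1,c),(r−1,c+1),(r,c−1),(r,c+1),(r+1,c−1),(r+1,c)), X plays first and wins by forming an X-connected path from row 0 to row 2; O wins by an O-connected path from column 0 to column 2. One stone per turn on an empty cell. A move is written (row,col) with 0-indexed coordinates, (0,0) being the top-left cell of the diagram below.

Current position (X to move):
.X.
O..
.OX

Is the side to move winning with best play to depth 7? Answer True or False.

p1 X@[.X./O../.OX]: (0,0)[XX./O../.OX]-1 (0,2)[.XX/O../.OX]-1 (1,1)[.X./OX./.OX]+1* (1,2)[.X./O.X/.OX]+1 (2,0)[.X./O../XOX]-1
p2 O@[.X./OX./.OX]: (0,0)[OX./OX./.OX]-1* (0,2)[.XO/OX./.OX]-1 (1,2)[.X./OXO/.OX]-1 (2,0)[.X./OX./OOX]-1
p3 X@[OX./OX./.OX]: (0,2)[OXX/OX./.OX]+1* (1,2)[OX./OXX/.OX]+1 (2,0)[OX./OX./XOX]+1
p4 O@[OXX/OX./.OX]: (1,2)[OXX/OXO/.OX]-1* (2,0)[OXX/OX./OOX]-1
p5 X@[OXX/OXO/.OX]: (2,0)[OXX/OXO/XOX]+1*
p6 O@[OXX/OXO/XOX] terminal -1; root [.X./O../.OX] d7

X winning at [.X./O../.OX]: True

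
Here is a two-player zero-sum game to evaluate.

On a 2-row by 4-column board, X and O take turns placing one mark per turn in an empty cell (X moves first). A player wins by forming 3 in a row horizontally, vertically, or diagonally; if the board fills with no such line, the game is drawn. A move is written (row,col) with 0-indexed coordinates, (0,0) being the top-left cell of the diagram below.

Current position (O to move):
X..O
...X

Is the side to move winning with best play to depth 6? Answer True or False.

p1 O@[X..O/...X]: (0,1)[XO.O/...X]+0* (0,2)[X.OO/...X]+0 (1,0)[X..O/O..X]+0 (1,1)[X..O/.O.X]+0 (1,2)[X..O/..OX]+0
p2 X@[XO.O/...X]: (0,2)[XOXO/...X]+0* (1,0)[XO.O/X..X]-1 (1,1)[XO.O/.X.X]-1 (1,2)[XO.O/..XX]-1
p3 O@[XOXO/...X]: (1,0)[XOXO/O..X]+0* (1,1)[XOXO/.O.X]+0 (1,2)[XOXO/..OX]+0
p4 X@[XOXO/O..X]: (1,1)[XOXO/OX.X]+0* (1,2)[XOXO/O.XX]+0
p5 O@[XOXO/OX.X]: (1,2)[XOXO/OXOX]+0*
p6 X@[XOXO/OXOX] terminal +0; root [X..O/...X] d6

O winning at [X..O/...X]: False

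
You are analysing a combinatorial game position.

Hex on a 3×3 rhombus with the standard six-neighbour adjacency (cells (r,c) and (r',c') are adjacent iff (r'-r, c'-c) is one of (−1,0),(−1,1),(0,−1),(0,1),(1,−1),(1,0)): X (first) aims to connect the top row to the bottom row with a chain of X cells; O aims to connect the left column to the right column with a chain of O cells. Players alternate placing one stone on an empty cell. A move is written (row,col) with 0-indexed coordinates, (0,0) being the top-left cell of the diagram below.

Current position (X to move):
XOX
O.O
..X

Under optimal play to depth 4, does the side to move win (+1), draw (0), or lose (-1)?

ply 1, X at XOX/O.O/..X | (1,1)=+1→XOX/OXO/..X*; (2,0)=-1→XOX/O.O/X.X; (2,1)=-1→XOX/O.O/.XX
ply 2, O at XOX/OXO/..X | (2,0)=-1→XOX/OXO/O.X*; (2,1)=-1→XOX/OXO/.OX
ply 3, X at XOX/OXO/O.X | (2,1)=+1→XOX/OXO/OXX*
ply 4: XOX/OXO/OXX is terminal -1 (O); from XOX/O.O/..X depth 4

value(XOX/O.O/..X, X) = +1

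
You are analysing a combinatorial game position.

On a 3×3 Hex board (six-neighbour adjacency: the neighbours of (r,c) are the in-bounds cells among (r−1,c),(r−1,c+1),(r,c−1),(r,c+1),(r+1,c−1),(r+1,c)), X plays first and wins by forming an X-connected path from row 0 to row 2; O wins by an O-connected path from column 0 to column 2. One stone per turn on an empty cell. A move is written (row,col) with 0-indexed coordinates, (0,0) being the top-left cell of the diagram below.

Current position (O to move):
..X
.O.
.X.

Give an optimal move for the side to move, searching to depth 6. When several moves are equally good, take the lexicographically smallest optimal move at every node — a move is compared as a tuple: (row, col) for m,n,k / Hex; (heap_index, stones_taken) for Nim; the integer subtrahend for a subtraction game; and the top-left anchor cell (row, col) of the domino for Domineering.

O's best at [..X/.O./.X.]: (1,2)

p1 O@[..X/.O./.X.]: (0,0)[O.X/.O./.X.]-1 (0,1)[.OX/.O./.X.]-1 (1,0)[..X/OO./.X.]-1 (1,2)[..X/.OO/.X.]+1* (2,0)[..X/.O./OX.]-1 (2,2)[..X/.O./.XO]-1
p2 X@[..X/.OO/.X.]: (0,0)[X.X/.OO/.X.]-1* (0,1)[.XX/.OO/.X.]-1 (1,0)[..X/XOO/.X.]-1 (2,0)[..X/.OO/XX.]-1 (2,2)[..X/.OO/.XX]-1
p3 O@[X.X/.OO/.X.]: (0,1)[XOX/.OO/.X.]+1* (1,0)[X.X/OOO/.X.]+1 (2,0)[X.X/.OO/OX.]+1 (2,2)[X.X/.OO/.XO]+1
p4 X@[XOX/.OO/.X.]: (1,0)[XOX/XOO/.X.]-1* (2,0)[XOX/.OO/XX.]-1 (2,2)[XOX/.OO/.XX]-1
p5 O@[XOX/XOO/.X.]: (2,0)[XOX/XOO/OX.]+1* (2,2)[XOX/XOO/.XO]-1
p6 X@[XOX/XOO/OX.] terminal -1; root [..X/.O./.X.] d6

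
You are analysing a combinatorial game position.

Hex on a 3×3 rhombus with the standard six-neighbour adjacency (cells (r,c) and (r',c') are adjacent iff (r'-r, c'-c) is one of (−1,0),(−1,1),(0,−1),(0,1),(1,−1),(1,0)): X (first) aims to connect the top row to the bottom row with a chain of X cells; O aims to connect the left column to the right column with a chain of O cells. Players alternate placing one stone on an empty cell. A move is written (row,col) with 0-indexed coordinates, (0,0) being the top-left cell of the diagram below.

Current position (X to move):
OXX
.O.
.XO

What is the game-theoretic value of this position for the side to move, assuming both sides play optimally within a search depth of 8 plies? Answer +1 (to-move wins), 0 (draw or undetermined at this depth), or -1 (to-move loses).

value(OXX/.O./.XO, X) = +1

[OXX/.O./.XO] X move#1: (1,0):+1/OXX/XO./.XO*, (1,2):+1/OXX/.OX/.XO, (2,0):+1/OXX/.O./XXO
[OXX/XO./.XO] O move#2: (1,2):-1/OXX/XOO/.XO*, (2,0):-1/OXX/XO./OXO
[OXX/XOO/.XO] X move#3: (2,0):+1/OXX/XOO/XXO*
[OXX/XOO/XXO] end (terminal -1, O#4); searched OXX/.O./.XO to 8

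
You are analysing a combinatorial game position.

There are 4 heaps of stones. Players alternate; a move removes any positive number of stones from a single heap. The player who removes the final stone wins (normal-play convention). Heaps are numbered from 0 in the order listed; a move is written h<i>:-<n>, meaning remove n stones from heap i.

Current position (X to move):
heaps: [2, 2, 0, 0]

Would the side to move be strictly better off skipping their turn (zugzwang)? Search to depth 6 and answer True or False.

[(2,2,0,0)] X move#1: h0:-1:-1/(1,2,0,0)*, h0:-2:-1/(0,2,0,0), h1:-1:-1/(2,1,0,0), h1:-2:-1/(2,0,0,0)
[(1,2,0,0)] O move#2: h0:-1:-1/(0,2,0,0), h1:-1:+1/(1,1,0,0)*, h1:-2:-1/(1,0,0,0)
[(1,1,0,0)] X move#3: h0:-1:-1/(0,1,0,0)*, h1:-1:-1/(1,0,0,0)
[(0,1,0,0)] O move#4: h1:-1:+1/(0,0,0,0)*
[(0,0,0,0)] end (terminal -1, X#5); searched (2,2,0,0) to 6
if X skipped the turn, O would face:
~ [(2,2,0,0)] O move#1: h0:-1:-1/(1,2,0,0)*, h0:-2:-1/(0,2,0,0), h1:-1:-1/(2,1,0,0), h1:-2:-1/(2,0,0,0)
~ [(1,2,0,0)] X move#2: h0:-1:-1/(0,2,0,0), h1:-1:+1/(1,1,0,0)*, h1:-2:-1/(1,0,0,0)
~ [(1,1,0,0)] O move#3: h0:-1:-1/(0,1,0,0)*, h1:-1:-1/(1,0,0,0)
~ [(0,1,0,0)] X move#4: h1:-1:+1/(0,0,0,0)*
~ [(0,0,0,0)] end (terminal -1, O#5); searched (2,2,0,0) to 6
compare (X): move=-1 vs pass=+1

zugzwang((2,2,0,0), X) = True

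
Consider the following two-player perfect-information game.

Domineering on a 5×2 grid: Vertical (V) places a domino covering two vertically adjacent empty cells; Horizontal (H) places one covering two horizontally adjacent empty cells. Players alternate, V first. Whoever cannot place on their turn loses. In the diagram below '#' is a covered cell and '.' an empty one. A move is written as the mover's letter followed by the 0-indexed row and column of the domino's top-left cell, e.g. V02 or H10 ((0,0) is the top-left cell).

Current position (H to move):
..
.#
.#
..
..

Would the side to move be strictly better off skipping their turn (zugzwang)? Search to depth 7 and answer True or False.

p1 H@[../.#/.#/../..]: H00[##/.#/.#/../..]-1 H30[../.#/.#/##/..]+1* H40[../.#/.#/../##]+1
p2 V@[../.#/.#/##/..]: V00[#./##/.#/##/..]-1* V10[../##/##/##/..]-1
p3 H@[#./##/.#/##/..]: H40[#./##/.#/##/##]+1*
p4 V@[#./##/.#/##/##] terminal -1; root [../.#/.#/../..] d7
pass branch (V moves first from the same position):
  | p1 V@[../.#/.#/../..]: V00[#./##/.#/../..]-1 V10[../##/##/../..]-1 V20[../.#/##/#./..]+1* V30[../.#/.#/#./#.]+1 V31[../.#/.#/.#/.#]+1
  | p2 H@[../.#/##/#./..]: H00[##/.#/##/#./..]-1* H40[../.#/##/#./##]-1
  | p3 V@[##/.#/##/#./..]: V31[##/.#/##/##/.#]+1*
  | p4 H@[##/.#/##/##/.#] terminal -1; root [../.#/.#/../..] d7
H moving scores +1; H passing scores -1

zugzwang(../.#/.#/../.., H) = False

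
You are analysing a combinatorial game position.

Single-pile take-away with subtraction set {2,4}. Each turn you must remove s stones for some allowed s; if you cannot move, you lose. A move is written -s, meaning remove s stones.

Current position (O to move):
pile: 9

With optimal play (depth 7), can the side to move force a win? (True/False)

O winning at [9]: True

ply 1, O at 9 | -2=+1→7*; -4=-1→5
ply 2, X at 7 | -2=-1→5*; -4=-1→3
ply 3, O at 5 | -2=-1→3; -4=+1→1*
ply 4: 1 is terminal -1 (X); from 9 depth 7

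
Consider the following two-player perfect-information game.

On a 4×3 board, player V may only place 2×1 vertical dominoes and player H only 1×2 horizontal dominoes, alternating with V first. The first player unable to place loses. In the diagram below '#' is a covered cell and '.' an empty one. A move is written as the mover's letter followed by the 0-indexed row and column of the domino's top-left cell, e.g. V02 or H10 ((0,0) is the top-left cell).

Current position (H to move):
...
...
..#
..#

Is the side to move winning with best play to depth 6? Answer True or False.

H winning at [.../.../..#/..#]: False

ply 1, H at .../.../..#/..# | H00=-1→##./.../..#/..#*; H01=-1→.##/.../..#/..#; H10=-1→.../##./..#/..#; H11=-1→.../.##/..#/..#; H20=-1→.../.../###/..#; H30=-1→.../.../..#/###
ply 2, V at ##./.../..#/..# | V02=-1→###/..#/..#/..#; V10=+1→##./#../#.#/..#*; V11=+1→##./.#./.##/..#; V20=+1→##./.../#.#/#.#; V21=+1→##./.../.##/.##
ply 3, H at ##./#../#.#/..# | H11=-1→##./###/#.#/..#*; H30=-1→##./#../#.#/###
ply 4, V at ##./###/#.#/..# | V21=+1→##./###/###/.##*
ply 5: ##./###/###/.## is terminal -1 (H); from .../.../..#/..# depth 6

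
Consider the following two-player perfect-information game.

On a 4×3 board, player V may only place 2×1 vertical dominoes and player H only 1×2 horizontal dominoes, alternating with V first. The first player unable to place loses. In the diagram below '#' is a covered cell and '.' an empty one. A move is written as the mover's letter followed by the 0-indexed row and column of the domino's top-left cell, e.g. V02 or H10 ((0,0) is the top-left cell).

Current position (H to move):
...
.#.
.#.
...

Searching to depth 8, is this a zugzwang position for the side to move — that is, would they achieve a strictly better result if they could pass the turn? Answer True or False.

p1 H@[.../.#./.#./...]: H00[##./.#./.#./...]-1* H01[.##/.#./.#./...]-1 H30[.../.#./.#./##.]-1 H31[.../.#./.#./.##]-1
p2 V@[##./.#./.#./...]: V02[###/.##/.#./...]+1* V10[##./##./##./...]+1 V12[##./.##/.##/...]+1 V20[##./.#./##./#..]+1 V22[##./.#./.##/..#]+1
p3 H@[###/.##/.#./...]: H30[###/.##/.#./##.]-1* H31[###/.##/.#./.##]-1
p4 V@[###/.##/.#./##.]: V10[###/###/##./##.]+1* V22[###/.##/.##/###]+1
p5 H@[###/###/##./##.] terminal -1; root [.../.#./.#./...] d8
pass branch (V moves first from the same position):
  | p1 V@[.../.#./.#./...]: V00[#../##./.#./...]+1* V02[..#/.##/.#./...]+1 V10[.../##./##./...]-1 V12[.../.##/.##/...]-1 V20[.../.#./##./#..]+1 V22[.../.#./.##/..#]+1
  | p2 H@[#../##./.#./...]: H01[###/##./.#./...]-1* H30[#../##./.#./##.]-1 H31[#../##./.#./.##]-1
  | p3 V@[###/##./.#./...]: V12[###/###/.##/...]-1 V20[###/##./##./#..]+1* V22[###/##./.##/..#]-1
  | p4 H@[###/##./##./#..]: H31[###/##./##./###]-1*
  | p5 V@[###/##./##./###]: V12[###/###/###/###]+1*
  | p6 H@[###/###/###/###] terminal -1; root [.../.#./.#./...] d8
H moving scores -1; H passing scores -1

zugzwang(.../.#./.#./..., H) = False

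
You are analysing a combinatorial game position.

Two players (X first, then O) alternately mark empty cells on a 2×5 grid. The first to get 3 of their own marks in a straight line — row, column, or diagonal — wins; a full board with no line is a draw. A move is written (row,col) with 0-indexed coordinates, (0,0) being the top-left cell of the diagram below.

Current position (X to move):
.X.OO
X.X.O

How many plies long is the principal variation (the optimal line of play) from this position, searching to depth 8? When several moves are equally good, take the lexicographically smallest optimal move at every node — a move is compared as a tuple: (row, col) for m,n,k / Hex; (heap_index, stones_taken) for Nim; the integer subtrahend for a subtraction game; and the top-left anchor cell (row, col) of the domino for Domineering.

p1 X@[.X.OO/X.X.O]: (0,0)[XX.OO/X.X.O]-1 (0,2)[.XXOO/X.X.O]+1* (1,1)[.X.OO/XXX.O]+1 (1,3)[.X.OO/X.XXO]-1
p2 O@[.XXOO/X.X.O]: (0,0)[OXXOO/X.X.O]-1* (1,1)[.XXOO/XOX.O]-1 (1,3)[.XXOO/X.XOO]-1
p3 X@[OXXOO/X.X.O]: (1,1)[OXXOO/XXX.O]+1* (1,3)[OXXOO/X.XXO]+0
p4 O@[OXXOO/XXX.O] terminal -1; root [.X.OO/X.X.O] d8

PV length from [.X.OO/X.X.O]: 3 plies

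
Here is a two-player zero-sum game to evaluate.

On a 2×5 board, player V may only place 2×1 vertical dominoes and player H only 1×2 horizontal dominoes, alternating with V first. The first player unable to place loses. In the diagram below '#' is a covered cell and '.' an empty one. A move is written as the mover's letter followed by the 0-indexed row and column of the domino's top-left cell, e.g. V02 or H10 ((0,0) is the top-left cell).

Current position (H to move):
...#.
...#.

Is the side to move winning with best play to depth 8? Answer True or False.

H winning at [...#./...#.]: False

[...#./...#.] H move#1: H00:-1/##.#./...#.*, H01:-1/.###./...#., H10:-1/...#./##.#., H11:-1/...#./.###.
[##.#./...#.] V move#2: V02:+1/####./..##.*, V04:-1/##.##/...##
[####./..##.] H move#3: H10:-1/####./####.*
[####./####.] V move#4: V04:+1/#####/#####*
[#####/#####] end (terminal -1, H#5); searched ...#./...#. to 8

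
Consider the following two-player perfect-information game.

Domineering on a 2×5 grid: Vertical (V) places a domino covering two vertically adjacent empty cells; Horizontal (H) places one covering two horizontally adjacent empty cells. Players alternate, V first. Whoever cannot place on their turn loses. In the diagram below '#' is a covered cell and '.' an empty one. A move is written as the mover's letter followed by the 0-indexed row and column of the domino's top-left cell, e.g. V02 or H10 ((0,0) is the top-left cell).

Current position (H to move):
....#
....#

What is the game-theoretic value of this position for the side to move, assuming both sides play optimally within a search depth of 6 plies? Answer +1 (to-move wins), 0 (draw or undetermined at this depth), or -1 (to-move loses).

[....#/....#] H move#1: H00:-1/##..#/....#, H01:+1/.##.#/....#*, H02:-1/..###/....#, H10:-1/....#/##..#, H11:+1/....#/.##.#, H12:-1/....#/..###
[.##.#/....#] V move#2: V00:-1/###.#/#...#*, V03:-1/.####/...##
[###.#/#...#] H move#3: H11:-1/###.#/###.#, H12:+1/###.#/#.###*
[###.#/#.###] end (terminal -1, V#4); searched ....#/....# to 6

value(....#/....#, H) = +1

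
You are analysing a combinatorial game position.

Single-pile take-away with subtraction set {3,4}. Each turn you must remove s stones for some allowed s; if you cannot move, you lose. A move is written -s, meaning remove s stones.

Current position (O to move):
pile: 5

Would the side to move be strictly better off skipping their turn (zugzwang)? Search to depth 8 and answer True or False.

zugzwang(5, O) = False

ply 1, O at 5 | -3=+1→2*; -4=+1→1
ply 2: 2 is terminal -1 (X); from 5 depth 8
pass branch (X moves first from the same position):
  | ply 1, X at 5 | -3=+1→2*; -4=+1→1
  | ply 2: 2 is terminal -1 (O); from 5 depth 8
O moving scores +1; O passing scores -1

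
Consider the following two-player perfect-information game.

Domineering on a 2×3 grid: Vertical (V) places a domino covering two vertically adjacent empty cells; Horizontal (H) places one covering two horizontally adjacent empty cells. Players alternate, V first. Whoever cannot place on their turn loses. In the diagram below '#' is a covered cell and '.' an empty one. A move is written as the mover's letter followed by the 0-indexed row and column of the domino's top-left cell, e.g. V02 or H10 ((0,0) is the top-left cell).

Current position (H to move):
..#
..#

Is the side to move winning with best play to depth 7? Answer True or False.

H winning at [..#/..#]: True

p1 H@[..#/..#]: H00[###/..#]+1* H10[..#/###]+1
p2 V@[###/..#] terminal -1; root [..#/..#] d7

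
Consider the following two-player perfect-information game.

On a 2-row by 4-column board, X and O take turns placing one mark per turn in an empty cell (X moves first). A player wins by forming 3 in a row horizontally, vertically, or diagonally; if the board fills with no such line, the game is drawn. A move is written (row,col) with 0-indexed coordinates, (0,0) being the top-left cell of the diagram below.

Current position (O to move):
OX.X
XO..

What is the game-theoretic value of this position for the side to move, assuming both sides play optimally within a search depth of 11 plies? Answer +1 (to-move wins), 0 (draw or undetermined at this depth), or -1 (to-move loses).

value(OX.X/XO.., O) = 0

ply 1, O at OX.X/XO.. | (0,2)=+0→OXOX/XO..*; (1,2)=-1→OX.X/XOO.; (1,3)=-1→OX.X/XO.O
ply 2, X at OXOX/XO.. | (1,2)=+0→OXOX/XOX.*; (1,3)=+0→OXOX/XO.X
ply 3, O at OXOX/XOX. | (1,3)=+0→OXOX/XOXO*
ply 4: OXOX/XOXO is terminal +0 (X); from OX.X/XO.. depth 11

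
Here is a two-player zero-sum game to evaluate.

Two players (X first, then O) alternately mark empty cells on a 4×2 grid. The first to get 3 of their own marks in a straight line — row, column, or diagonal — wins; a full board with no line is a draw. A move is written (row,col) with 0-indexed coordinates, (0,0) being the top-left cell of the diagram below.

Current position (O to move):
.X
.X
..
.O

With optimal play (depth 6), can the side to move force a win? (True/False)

[.X/.X/../.O] O move#1: (0,0):-1/OX/.X/../.O, (1,0):-1/.X/OX/../.O, (2,0):-1/.X/.X/O./.O, (2,1):+0/.X/.X/.O/.O*, (3,0):-1/.X/.X/../OO
[.X/.X/.O/.O] X move#2: (0,0):+0/XX/.X/.O/.O*, (1,0):+0/.X/XX/.O/.O, (2,0):+0/.X/.X/XO/.O, (3,0):+0/.X/.X/.O/XO
[XX/.X/.O/.O] O move#3: (1,0):+0/XX/OX/.O/.O*, (2,0):+0/XX/.X/OO/.O, (3,0):+0/XX/.X/.O/OO
[XX/OX/.O/.O] X move#4: (2,0):+0/XX/OX/XO/.O*, (3,0):+0/XX/OX/.O/XO
[XX/OX/XO/.O] O move#5: (3,0):+0/XX/OX/XO/OO*
[XX/OX/XO/OO] end (terminal +0, X#6); searched .X/.X/../.O to 6

O winning at [.X/.X/../.O]: False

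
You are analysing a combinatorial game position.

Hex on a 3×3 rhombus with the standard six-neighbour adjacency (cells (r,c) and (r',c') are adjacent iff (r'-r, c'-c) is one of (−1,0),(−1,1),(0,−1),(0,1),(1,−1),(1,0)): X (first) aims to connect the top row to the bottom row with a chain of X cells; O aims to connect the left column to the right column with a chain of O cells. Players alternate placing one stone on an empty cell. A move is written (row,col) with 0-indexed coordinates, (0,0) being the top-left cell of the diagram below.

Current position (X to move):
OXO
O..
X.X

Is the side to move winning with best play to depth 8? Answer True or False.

p1 X@[OXO/O../X.X]: (1,1)[OXO/OX./X.X]+1* (1,2)[OXO/O.X/X.X]-1 (2,1)[OXO/O../XXX]-1
p2 O@[OXO/OX./X.X] terminal -1; root [OXO/O../X.X] d8

X winning at [OXO/O../X.X]: True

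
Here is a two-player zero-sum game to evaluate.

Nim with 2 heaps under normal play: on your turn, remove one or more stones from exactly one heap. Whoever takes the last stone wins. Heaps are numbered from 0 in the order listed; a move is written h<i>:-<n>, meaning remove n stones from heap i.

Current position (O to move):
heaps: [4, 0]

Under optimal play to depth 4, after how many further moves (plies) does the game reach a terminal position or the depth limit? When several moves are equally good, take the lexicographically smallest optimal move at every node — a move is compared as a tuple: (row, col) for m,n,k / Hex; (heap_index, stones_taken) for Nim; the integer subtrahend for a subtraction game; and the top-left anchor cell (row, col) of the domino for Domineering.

PV length from [(4,0)]: 1 ply

p1 O@[(4,0)]: h0:-1[(3,0)]-1 h0:-2[(2,0)]-1 h0:-3[(1,0)]-1 h0:-4[(0,0)]+1*
p2 X@[(0,0)] terminal -1; root [(4,0)] d4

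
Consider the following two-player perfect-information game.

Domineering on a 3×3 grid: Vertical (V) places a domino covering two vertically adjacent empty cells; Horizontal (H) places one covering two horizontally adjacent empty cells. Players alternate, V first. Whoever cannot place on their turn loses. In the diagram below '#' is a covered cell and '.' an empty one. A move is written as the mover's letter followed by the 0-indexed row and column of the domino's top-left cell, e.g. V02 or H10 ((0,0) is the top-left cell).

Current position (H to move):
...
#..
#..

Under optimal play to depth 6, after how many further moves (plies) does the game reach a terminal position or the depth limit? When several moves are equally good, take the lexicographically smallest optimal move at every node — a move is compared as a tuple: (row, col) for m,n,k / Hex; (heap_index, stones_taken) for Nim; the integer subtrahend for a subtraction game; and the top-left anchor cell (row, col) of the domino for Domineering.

ply 1, H at .../#../#.. | H00=-1→##./#../#..; H01=-1→.##/#../#..; H11=+1→.../###/#..*; H21=-1→.../#../###
ply 2: .../###/#.. is terminal -1 (V); from .../#../#.. depth 6

PV length from [.../#../#..]: 1 ply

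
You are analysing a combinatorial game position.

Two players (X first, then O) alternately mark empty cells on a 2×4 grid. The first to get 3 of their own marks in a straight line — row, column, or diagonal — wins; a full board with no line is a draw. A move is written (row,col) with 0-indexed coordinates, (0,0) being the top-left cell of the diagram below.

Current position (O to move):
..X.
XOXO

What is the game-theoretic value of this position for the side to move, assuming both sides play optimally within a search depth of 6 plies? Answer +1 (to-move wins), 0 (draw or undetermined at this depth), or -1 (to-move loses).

value(..X./XOXO, O) = 0

[..X./XOXO] O move#1: (0,0):+0/O.X./XOXO*, (0,1):+0/.OX./XOXO, (0,3):+0/..XO/XOXO
[O.X./XOXO] X move#2: (0,1):+0/OXX./XOXO*, (0,3):+0/O.XX/XOXO
[OXX./XOXO] O move#3: (0,3):+0/OXXO/XOXO*
[OXXO/XOXO] end (terminal +0, X#4); searched ..X./XOXO to 6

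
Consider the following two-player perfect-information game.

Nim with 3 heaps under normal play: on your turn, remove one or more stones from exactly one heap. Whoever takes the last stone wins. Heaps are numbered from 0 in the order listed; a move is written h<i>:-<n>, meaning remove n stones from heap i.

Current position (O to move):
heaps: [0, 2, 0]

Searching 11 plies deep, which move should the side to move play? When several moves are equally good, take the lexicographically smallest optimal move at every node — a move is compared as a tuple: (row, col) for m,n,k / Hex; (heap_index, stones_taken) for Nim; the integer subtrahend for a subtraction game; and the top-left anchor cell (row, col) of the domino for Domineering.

O's best at [(0,2,0)]: h1:-2

ply 1, O at (0,2,0) | h1:-1=-1→(0,1,0); h1:-2=+1→(0,0,0)*
ply 2: (0,0,0) is terminal -1 (X); from (0,2,0) depth 11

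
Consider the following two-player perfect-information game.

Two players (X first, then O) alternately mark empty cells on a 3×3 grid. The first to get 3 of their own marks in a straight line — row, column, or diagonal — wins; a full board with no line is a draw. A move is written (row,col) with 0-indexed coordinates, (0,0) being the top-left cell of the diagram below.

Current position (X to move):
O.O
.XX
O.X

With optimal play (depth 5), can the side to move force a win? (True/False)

[O.O/.XX/O.X] X move#1: (0,1):-1/OXO/.XX/O.X, (1,0):+1/O.O/XXX/O.X*, (2,1):-1/O.O/.XX/OXX
[O.O/XXX/O.X] end (terminal -1, O#2); searched O.O/.XX/O.X to 5

X winning at [O.O/.XX/O.X]: True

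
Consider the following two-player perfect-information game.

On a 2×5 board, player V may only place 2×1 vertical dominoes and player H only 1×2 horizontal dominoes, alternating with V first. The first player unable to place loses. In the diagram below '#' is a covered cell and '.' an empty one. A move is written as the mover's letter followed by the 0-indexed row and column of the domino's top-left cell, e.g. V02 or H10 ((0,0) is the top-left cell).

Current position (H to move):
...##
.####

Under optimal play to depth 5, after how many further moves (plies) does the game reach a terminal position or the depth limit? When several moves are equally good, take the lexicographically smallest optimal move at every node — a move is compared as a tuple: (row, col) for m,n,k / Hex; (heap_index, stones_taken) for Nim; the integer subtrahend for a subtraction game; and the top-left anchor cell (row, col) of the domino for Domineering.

PV length from [...##/.####]: 1 ply

ply 1, H at ...##/.#### | H00=+1→##.##/.####*; H01=-1→.####/.####
ply 2: ##.##/.#### is terminal -1 (V); from ...##/.#### depth 5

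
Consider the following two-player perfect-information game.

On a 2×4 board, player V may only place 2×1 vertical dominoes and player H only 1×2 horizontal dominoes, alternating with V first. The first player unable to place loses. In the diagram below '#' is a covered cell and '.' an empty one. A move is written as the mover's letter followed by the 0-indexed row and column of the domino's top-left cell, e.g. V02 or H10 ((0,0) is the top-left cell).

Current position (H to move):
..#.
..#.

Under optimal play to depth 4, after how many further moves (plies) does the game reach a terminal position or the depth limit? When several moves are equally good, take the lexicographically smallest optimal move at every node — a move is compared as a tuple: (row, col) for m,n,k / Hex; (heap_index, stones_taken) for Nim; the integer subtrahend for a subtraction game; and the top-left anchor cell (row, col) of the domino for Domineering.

[..#./..#.] H move#1: H00:+1/###./..#.*, H10:+1/..#./###.
[###./..#.] V move#2: V03:-1/####/..##*
[####/..##] H move#3: H10:+1/####/####*
[####/####] end (terminal -1, V#4); searched ..#./..#. to 4

PV length from [..#./..#.]: 3 plies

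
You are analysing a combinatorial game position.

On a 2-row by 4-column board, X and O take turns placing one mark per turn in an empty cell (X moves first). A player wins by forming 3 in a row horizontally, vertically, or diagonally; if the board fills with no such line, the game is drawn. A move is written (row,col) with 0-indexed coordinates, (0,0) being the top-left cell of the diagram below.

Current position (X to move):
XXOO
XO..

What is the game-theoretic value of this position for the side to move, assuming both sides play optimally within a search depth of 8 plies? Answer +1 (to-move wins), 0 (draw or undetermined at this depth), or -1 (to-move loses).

ply 1, X at XXOO/XO.. | (1,2)=+0→XXOO/XOX.*; (1,3)=+0→XXOO/XO.X
ply 2, O at XXOO/XOX. | (1,3)=+0→XXOO/XOXO*
ply 3: XXOO/XOXO is terminal +0 (X); from XXOO/XO.. depth 8

value(XXOO/XO.., X) = 0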